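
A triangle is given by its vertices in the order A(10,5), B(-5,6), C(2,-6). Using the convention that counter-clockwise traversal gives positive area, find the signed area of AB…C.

86.5

A→B: (10)(6) − (-5)(5) = 85
B→C: (-5)(-6) − (2)(6) = 18
C→A: (2)(5) − (10)(-6) = 70
Σ = 173
Signed area = Σ/2 = 86.5 (positive ⇒ counter-clockwise traversal).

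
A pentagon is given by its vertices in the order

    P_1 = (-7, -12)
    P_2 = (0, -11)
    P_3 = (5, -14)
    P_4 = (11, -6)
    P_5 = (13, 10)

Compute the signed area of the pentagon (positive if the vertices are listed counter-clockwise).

Apply Gauss's area formula: 2A = Σ (x_i·y_{i+1} − x_{i+1}·y_i), indices taken mod 5.
Σ = (77) + (55) + (124) + (188) + (-86) = 358
Signed area = Σ/2 = 179 (positive ⇒ counter-clockwise traversal).

179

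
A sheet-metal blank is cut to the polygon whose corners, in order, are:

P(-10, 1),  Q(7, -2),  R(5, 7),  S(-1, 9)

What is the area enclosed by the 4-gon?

106.5

Apply the surveyor's formula: 2A = Σ (x_i·y_{i+1} − x_{i+1}·y_i), indices taken mod 4.
Σ = (13) + (59) + (52) + (89) = 213
Area = |Σ|/2 = 106.5.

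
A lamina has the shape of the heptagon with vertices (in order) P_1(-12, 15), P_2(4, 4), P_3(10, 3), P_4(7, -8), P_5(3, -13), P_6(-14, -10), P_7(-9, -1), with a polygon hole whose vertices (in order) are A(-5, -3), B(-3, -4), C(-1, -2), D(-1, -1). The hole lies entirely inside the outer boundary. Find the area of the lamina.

364.5

Outer boundary:
Apply Gauss's area formula: 2A = Σ (x_i·y_{i+1} − x_{i+1}·y_i), indices taken mod 7.
P_1→P_2: (-12)(4) − (4)(15) = -108
P_2→P_3: (4)(3) − (10)(4) = -28
P_3→P_4: (10)(-8) − (7)(3) = -101
P_4→P_5: (7)(-13) − (3)(-8) = -67
P_5→P_6: (3)(-10) − (-14)(-13) = -212
P_6→P_7: (-14)(-1) − (-9)(-10) = -76
P_7→P_1: (-9)(15) − (-12)(-1) = -147
Σ = -739
Area = |Σ|/2 = 369.5.
Hole:
A→B: (-5)(-4) − (-3)(-3) = 11
B→C: (-3)(-2) − (-1)(-4) = 2
C→D: (-1)(-1) − (-1)(-2) = -1
D→A: (-1)(-3) − (-5)(-1) = -2
Σ = 10
Area = |Σ|/2 = 5.
Net area = 369.5 − 5 = 364.5.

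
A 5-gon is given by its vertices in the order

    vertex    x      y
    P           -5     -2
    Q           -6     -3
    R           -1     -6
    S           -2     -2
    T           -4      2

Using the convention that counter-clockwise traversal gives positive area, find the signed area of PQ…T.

Cross-terms: 3, 33, -10, -12, 18  ⇒  Σ = 32
Signed area = Σ/2 = 16 (positive ⇒ counter-clockwise traversal).

16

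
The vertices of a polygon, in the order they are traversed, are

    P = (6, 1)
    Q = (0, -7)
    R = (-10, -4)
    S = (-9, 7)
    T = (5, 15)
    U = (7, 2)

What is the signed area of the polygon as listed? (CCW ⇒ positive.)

-244

Apply the shoelace formula: 2A = Σ (x_i·y_{i+1} − x_{i+1}·y_i), indices taken mod 6.
Σ = (-42) + (-70) + (-106) + (-170) + (-95) + (-5) = -488
Signed area = Σ/2 = -244 (negative ⇒ clockwise traversal).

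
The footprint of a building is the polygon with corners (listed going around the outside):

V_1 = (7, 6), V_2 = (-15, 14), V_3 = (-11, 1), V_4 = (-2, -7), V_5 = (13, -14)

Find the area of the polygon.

Apply Gauss's area formula: 2A = Σ (x_i·y_{i+1} − x_{i+1}·y_i), indices taken mod 5.
Σ = (188) + (139) + (79) + (119) + (176) = 701
Area = |Σ|/2 = 350.5.

350.5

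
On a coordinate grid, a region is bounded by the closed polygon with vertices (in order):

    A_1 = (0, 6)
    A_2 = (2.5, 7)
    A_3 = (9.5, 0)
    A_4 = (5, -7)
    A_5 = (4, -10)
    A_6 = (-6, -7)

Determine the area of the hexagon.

147

A_1→A_2: (0)(7) − (2.5)(6) = -15
A_2→A_3: (2.5)(0) − (9.5)(7) = -66.5
A_3→A_4: (9.5)(-7) − (5)(0) = -66.5
A_4→A_5: (5)(-10) − (4)(-7) = -22
A_5→A_6: (4)(-7) − (-6)(-10) = -88
A_6→A_1: (-6)(6) − (0)(-7) = -36
Σ = -294
Area = |Σ|/2 = 147.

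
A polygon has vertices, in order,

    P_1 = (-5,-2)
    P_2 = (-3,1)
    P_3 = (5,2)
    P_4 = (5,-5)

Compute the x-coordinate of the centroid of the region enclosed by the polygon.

Apply the shoelace formula. First the cross-terms c_i = x_i·y_{i+1} − x_{i+1}·y_i:
  -11, -11, -35, -35  ⇒  2A = -92, A = -46.
Then Σ (x_i + x_{i+1})·c_i = -284, so x̄ = -284 / (6·(-46)) = 71/69.

71/69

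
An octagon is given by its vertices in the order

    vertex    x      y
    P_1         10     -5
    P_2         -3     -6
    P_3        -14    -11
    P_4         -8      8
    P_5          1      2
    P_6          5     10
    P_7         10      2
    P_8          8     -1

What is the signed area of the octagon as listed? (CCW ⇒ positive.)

Apply the surveyor's formula: 2A = Σ (x_i·y_{i+1} − x_{i+1}·y_i), indices taken mod 8.
Σ = (-75) + (-51) + (-200) + (-24) + (0) + (-90) + (-26) + (-30) = -496
Signed area = Σ/2 = -248 (negative ⇒ clockwise traversal).

-248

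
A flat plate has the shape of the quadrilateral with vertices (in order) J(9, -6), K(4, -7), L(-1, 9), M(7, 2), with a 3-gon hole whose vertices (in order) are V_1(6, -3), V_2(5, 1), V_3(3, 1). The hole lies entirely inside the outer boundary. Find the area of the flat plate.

63.5

Outer boundary:
Apply Gauss's area formula: 2A = Σ (x_i·y_{i+1} − x_{i+1}·y_i), indices taken mod 4.
Σ = (-39) + (29) + (-65) + (-60) = -135
Area = |Σ|/2 = 67.5.
Hole:
Apply the shoelace formula: 2A = Σ (x_i·y_{i+1} − x_{i+1}·y_i), indices taken mod 3.
Σ = (21) + (2) + (-15) = 8
Area = |Σ|/2 = 4.
Net area = 67.5 − 4 = 63.5.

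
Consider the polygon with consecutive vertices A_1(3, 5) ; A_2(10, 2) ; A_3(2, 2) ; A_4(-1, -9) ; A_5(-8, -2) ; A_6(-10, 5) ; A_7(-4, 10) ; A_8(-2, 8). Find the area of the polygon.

Cross-terms: -44, 16, -16, -70, -60, -80, -12, -34  ⇒  Σ = -300
Area = |Σ|/2 = 150.

150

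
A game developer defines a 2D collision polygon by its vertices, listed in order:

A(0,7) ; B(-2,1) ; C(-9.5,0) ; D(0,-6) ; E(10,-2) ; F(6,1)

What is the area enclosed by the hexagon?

Apply the shoelace (surveyor's) formula: 2A = Σ (x_i·y_{i+1} − x_{i+1}·y_i), indices taken mod 6.
Σ = (14) + (9.5) + (57) + (60) + (22) + (42) = 204.5
Area = |Σ|/2 = 102.25.

102.25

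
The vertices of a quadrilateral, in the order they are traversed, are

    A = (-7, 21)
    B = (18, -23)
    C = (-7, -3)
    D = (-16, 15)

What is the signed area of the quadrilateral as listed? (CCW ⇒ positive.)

Apply the shoelace (surveyor's) formula: 2A = Σ (x_i·y_{i+1} − x_{i+1}·y_i), indices taken mod 4.
A→B: (-7)(-23) − (18)(21) = -217
B→C: (18)(-3) − (-7)(-23) = -215
C→D: (-7)(15) − (-16)(-3) = -153
D→A: (-16)(21) − (-7)(15) = -231
Σ = -816
Signed area = Σ/2 = -408 (negative ⇒ clockwise traversal).

-408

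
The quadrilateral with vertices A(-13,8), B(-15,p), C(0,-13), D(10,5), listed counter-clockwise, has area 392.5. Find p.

-15

The doubled signed area Σ (x_i y_{i+1} − x_{i+1} y_i) is linear in p.
With p=0 it equals 590; the coefficient of p is -13 (from the two edges through B).
So -13·p + 590 = 2·392.5 = 785 ⇒ p = -15.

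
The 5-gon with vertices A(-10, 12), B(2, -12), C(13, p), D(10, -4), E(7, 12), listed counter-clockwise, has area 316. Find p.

Write out the shoelace sum; only the two edges meeting at C involve p:
2·Area = [(2·p − 13·(-12)) + (13·(-4) − 10·p)] + 448
       = -8·p + 552 = 632
⇒ p = -10.

-10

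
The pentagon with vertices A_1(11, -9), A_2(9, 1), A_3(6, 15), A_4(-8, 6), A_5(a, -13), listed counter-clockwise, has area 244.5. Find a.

9

Write out the shoelace sum; only the two edges meeting at A_5 involve a:
2·Area = [((-8)·(-13) − a·6) + (a·(-9) − 11·(-13))] + 377
       = -15·a + 624 = 489
⇒ a = 9.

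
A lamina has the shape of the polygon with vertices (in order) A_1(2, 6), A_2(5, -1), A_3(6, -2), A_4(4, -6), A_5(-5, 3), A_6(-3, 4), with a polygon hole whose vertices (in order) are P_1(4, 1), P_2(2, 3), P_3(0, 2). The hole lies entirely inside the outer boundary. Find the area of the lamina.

56.5

Outer boundary:
Σ = (-32) + (-4) + (-28) + (-18) + (-11) + (-26) = -119
Area = |Σ|/2 = 59.5.
Hole:
Cross-terms: 10, 4, -8  ⇒  Σ = 6
Area = |Σ|/2 = 3.
Net area = 59.5 − 3 = 56.5.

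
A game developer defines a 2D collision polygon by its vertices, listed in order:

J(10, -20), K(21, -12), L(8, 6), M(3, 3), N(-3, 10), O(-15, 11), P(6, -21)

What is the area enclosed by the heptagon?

511.5

Apply the surveyor's formula: 2A = Σ (x_i·y_{i+1} − x_{i+1}·y_i), indices taken mod 7.
J→K: (10)(-12) − (21)(-20) = 300
K→L: (21)(6) − (8)(-12) = 222
L→M: (8)(3) − (3)(6) = 6
M→N: (3)(10) − (-3)(3) = 39
N→O: (-3)(11) − (-15)(10) = 117
O→P: (-15)(-21) − (6)(11) = 249
P→J: (6)(-20) − (10)(-21) = 90
Σ = 1023
Area = |Σ|/2 = 511.5.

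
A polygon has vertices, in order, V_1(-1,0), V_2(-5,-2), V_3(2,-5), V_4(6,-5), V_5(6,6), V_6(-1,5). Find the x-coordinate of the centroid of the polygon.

341/158

Apply the shoelace (surveyor's) formula. First the cross-terms c_i = x_i·y_{i+1} − x_{i+1}·y_i:
  2, 29, 20, 66, 36, 5  ⇒  2A = 158, A = 79.
Then Σ (x_i + x_{i+1})·c_i = 1023, so x̄ = 1023 / (6·79) = 341/158.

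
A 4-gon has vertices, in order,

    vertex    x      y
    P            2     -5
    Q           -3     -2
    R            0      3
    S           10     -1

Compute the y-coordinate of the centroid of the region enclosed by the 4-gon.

Apply the shoelace formula. First the cross-terms c_i = x_i·y_{i+1} − x_{i+1}·y_i:
  -19, -9, -30, -48  ⇒  2A = -106, A = -53.
Then Σ (y_i + y_{i+1})·c_i = 352, so ȳ = 352 / (6·(-53)) = -176/159.

-176/159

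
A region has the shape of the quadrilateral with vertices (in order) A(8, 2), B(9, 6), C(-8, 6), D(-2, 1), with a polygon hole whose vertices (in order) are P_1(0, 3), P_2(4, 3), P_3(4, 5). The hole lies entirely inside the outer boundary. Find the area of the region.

58

Outer boundary:
Σ = (30) + (102) + (4) + (-12) = 124
Area = |Σ|/2 = 62.
Hole:
Σ = (-12) + (8) + (12) = 8
Area = |Σ|/2 = 4.
Net area = 62 − 4 = 58.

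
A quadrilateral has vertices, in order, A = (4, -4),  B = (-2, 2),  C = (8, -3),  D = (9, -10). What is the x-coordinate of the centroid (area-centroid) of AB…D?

Apply the shoelace (surveyor's) formula. First the cross-terms c_i = x_i·y_{i+1} − x_{i+1}·y_i:
  0, -10, -53, 4  ⇒  2A = -59, A = -29.5.
Then Σ (x_i + x_{i+1})·c_i = -909, so x̄ = -909 / (6·(-29.5)) = 303/59.

303/59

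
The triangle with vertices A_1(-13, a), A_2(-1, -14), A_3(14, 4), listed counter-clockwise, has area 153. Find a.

Write out the shoelace sum; only the two edges meeting at A_1 involve a:
2·Area = [(14·a − (-13)·4) + ((-13)·(-14) − (-1)·a)] + 192
       = 15·a + 426 = 306
⇒ a = -8.

-8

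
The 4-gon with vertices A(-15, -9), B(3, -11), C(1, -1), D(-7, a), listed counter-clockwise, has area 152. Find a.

3

The doubled signed area Σ (x_i y_{i+1} − x_{i+1} y_i) is linear in a.
With a=0 it equals 256; the coefficient of a is 16 (from the two edges through D).
So 16·a + 256 = 2·152 = 304 ⇒ a = 3.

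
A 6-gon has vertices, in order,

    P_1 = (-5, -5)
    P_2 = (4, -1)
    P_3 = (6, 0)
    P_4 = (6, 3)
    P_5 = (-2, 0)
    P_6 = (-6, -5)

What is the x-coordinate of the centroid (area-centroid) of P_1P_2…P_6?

2/3

Apply the shoelace formula. First the cross-terms c_i = x_i·y_{i+1} − x_{i+1}·y_i:
  25, 6, 18, 6, 10, 5  ⇒  2A = 70, A = 35.
Then Σ (x_i + x_{i+1})·c_i = 140, so x̄ = 140 / (6·35) = 2/3.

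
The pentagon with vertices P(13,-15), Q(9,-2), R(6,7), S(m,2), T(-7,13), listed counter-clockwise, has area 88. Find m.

5

Write out the shoelace sum; only the two edges meeting at S involve m:
2·Area = [(6·2 − m·7) + (m·13 − (-7)·2)] + 120
       = 6·m + 146 = 176
⇒ m = 5.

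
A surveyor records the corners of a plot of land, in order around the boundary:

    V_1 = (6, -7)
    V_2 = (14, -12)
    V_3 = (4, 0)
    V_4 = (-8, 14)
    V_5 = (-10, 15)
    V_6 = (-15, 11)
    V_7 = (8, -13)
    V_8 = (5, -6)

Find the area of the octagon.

Apply the shoelace (surveyor's) formula: 2A = Σ (x_i·y_{i+1} − x_{i+1}·y_i), indices taken mod 8.
Cross-terms: 26, 48, 56, 20, 115, 107, 17, 1  ⇒  Σ = 390
Area = |Σ|/2 = 195.

195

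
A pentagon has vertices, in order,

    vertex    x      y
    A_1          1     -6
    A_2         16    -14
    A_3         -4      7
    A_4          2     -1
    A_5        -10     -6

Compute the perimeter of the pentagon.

80

|A_1A_2| = √((15)² + (-8)²) = √289 = 17
|A_2A_3| = √((-20)² + (21)²) = √841 = 29
|A_3A_4| = √((6)² + (-8)²) = √100 = 10
|A_4A_5| = √((-12)² + (-5)²) = √169 = 13
|A_5A_1| = √((11)² + (0)²) = √121 = 11
Perimeter = 17 + 29 + 10 + 13 + 11 = 80.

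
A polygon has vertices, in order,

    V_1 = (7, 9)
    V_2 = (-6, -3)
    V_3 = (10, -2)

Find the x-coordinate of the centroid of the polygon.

Apply the shoelace (surveyor's) formula. First the cross-terms c_i = x_i·y_{i+1} − x_{i+1}·y_i:
  33, 42, 104  ⇒  2A = 179, A = 89.5.
Then Σ (x_i + x_{i+1})·c_i = 1969, so x̄ = 1969 / (6·89.5) = 11/3.

11/3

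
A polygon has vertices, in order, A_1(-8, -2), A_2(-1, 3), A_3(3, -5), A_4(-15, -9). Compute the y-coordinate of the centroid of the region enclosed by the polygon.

-104/29

Apply Gauss's area formula. First the cross-terms c_i = x_i·y_{i+1} − x_{i+1}·y_i:
  -26, -4, -102, -42  ⇒  2A = -174, A = -87.
Then Σ (y_i + y_{i+1})·c_i = 1872, so ȳ = 1872 / (6·(-87)) = -104/29.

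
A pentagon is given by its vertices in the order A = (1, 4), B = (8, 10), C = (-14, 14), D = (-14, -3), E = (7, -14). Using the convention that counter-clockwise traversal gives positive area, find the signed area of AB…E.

Apply Gauss's area formula: 2A = Σ (x_i·y_{i+1} − x_{i+1}·y_i), indices taken mod 5.
Cross-terms: -22, 252, 238, 217, 42  ⇒  Σ = 727
Signed area = Σ/2 = 363.5 (positive ⇒ counter-clockwise traversal).

363.5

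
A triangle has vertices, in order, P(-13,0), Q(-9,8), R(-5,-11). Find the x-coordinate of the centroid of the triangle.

Apply Gauss's area formula. First the cross-terms c_i = x_i·y_{i+1} − x_{i+1}·y_i:
  -104, 139, -143  ⇒  2A = -108, A = -54.
Then Σ (x_i + x_{i+1})·c_i = 2916, so x̄ = 2916 / (6·(-54)) = -9.

-9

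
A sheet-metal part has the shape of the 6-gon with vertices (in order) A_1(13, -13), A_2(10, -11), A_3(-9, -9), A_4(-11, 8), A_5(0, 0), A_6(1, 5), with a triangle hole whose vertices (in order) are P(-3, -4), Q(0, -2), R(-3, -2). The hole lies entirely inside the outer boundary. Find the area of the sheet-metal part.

222.5

Outer boundary:
Apply the shoelace (surveyor's) formula: 2A = Σ (x_i·y_{i+1} − x_{i+1}·y_i), indices taken mod 6.
Cross-terms: -13, -189, -171, 0, 0, -78  ⇒  Σ = -451
Area = |Σ|/2 = 225.5.
Hole:
Σ = (6) + (-6) + (6) = 6
Area = |Σ|/2 = 3.
Net area = 225.5 − 3 = 222.5.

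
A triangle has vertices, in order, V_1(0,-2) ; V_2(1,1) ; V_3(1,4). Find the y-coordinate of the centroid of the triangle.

1

Apply the shoelace (surveyor's) formula. First the cross-terms c_i = x_i·y_{i+1} − x_{i+1}·y_i:
  2, 3, -2  ⇒  2A = 3, A = 1.5.
Then Σ (y_i + y_{i+1})·c_i = 9, so ȳ = 9 / (6·1.5) = 1.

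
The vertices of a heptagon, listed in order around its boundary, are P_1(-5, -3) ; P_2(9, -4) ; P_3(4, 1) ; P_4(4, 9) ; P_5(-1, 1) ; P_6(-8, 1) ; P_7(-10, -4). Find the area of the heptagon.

Apply the shoelace (surveyor's) formula: 2A = Σ (x_i·y_{i+1} − x_{i+1}·y_i), indices taken mod 7.
Σ = (47) + (25) + (32) + (13) + (7) + (42) + (10) = 176
Area = |Σ|/2 = 88.

88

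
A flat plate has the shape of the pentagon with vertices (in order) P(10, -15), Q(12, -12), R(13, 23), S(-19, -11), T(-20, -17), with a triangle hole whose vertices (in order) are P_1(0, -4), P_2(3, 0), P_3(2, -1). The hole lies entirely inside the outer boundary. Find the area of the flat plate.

679

Outer boundary:
Σ = (60) + (432) + (294) + (103) + (470) = 1359
Area = |Σ|/2 = 679.5.
Hole:
Apply Gauss's area formula: 2A = Σ (x_i·y_{i+1} − x_{i+1}·y_i), indices taken mod 3.
Σ = (12) + (-3) + (-8) = 1
Area = |Σ|/2 = 0.5.
Net area = 679.5 − 0.5 = 679.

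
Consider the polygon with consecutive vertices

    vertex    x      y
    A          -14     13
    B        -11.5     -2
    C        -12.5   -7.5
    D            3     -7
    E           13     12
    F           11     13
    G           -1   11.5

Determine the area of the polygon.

A→B: (-14)(-2) − (-11.5)(13) = 177.5
B→C: (-11.5)(-7.5) − (-12.5)(-2) = 61.25
C→D: (-12.5)(-7) − (3)(-7.5) = 110
D→E: (3)(12) − (13)(-7) = 127
E→F: (13)(13) − (11)(12) = 37
F→G: (11)(11.5) − (-1)(13) = 139.5
G→A: (-1)(13) − (-14)(11.5) = 148
Σ = 800.25
Area = |Σ|/2 = 400.125.

400.125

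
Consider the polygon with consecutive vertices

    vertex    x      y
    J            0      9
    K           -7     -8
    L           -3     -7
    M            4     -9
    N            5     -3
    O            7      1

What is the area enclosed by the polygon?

132.5

Apply the surveyor's formula: 2A = Σ (x_i·y_{i+1} − x_{i+1}·y_i), indices taken mod 6.
Cross-terms: 63, 25, 55, 33, 26, 63  ⇒  Σ = 265
Area = |Σ|/2 = 132.5.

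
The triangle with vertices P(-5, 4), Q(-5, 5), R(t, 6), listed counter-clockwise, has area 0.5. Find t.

-6

Write out the shoelace sum; only the two edges meeting at R involve t:
2·Area = [((-5)·6 − t·5) + (t·4 − (-5)·6)] + -5
       = -1·t + -5 = 1
⇒ t = -6.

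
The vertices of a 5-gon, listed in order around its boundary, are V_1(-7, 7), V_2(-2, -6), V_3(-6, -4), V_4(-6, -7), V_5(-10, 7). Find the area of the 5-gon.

V_1→V_2: (-7)(-6) − (-2)(7) = 56
V_2→V_3: (-2)(-4) − (-6)(-6) = -28
V_3→V_4: (-6)(-7) − (-6)(-4) = 18
V_4→V_5: (-6)(7) − (-10)(-7) = -112
V_5→V_1: (-10)(7) − (-7)(7) = -21
Σ = -87
Area = |Σ|/2 = 43.5.

43.5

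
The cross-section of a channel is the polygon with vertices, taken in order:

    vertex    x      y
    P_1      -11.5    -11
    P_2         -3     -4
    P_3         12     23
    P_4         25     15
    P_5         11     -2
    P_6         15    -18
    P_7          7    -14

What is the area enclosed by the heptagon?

Apply the surveyor's formula: 2A = Σ (x_i·y_{i+1} − x_{i+1}·y_i), indices taken mod 7.
P_1→P_2: (-11.5)(-4) − (-3)(-11) = 13
P_2→P_3: (-3)(23) − (12)(-4) = -21
P_3→P_4: (12)(15) − (25)(23) = -395
P_4→P_5: (25)(-2) − (11)(15) = -215
P_5→P_6: (11)(-18) − (15)(-2) = -168
P_6→P_7: (15)(-14) − (7)(-18) = -84
P_7→P_1: (7)(-11) − (-11.5)(-14) = -238
Σ = -1108
Area = |Σ|/2 = 554.

554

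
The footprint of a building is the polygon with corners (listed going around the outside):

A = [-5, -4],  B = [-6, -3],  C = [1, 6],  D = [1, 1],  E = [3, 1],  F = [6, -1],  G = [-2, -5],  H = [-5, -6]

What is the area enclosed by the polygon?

Apply Gauss's area formula: 2A = Σ (x_i·y_{i+1} − x_{i+1}·y_i), indices taken mod 8.
Σ = (-9) + (-33) + (-5) + (-2) + (-9) + (-32) + (-13) + (-10) = -113
Area = |Σ|/2 = 56.5.

56.5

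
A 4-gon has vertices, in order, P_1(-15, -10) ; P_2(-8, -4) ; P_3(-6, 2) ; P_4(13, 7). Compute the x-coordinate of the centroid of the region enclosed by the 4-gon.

Apply the shoelace (surveyor's) formula. First the cross-terms c_i = x_i·y_{i+1} − x_{i+1}·y_i:
  -20, -40, -68, -25  ⇒  2A = -153, A = -76.5.
Then Σ (x_i + x_{i+1})·c_i = 594, so x̄ = 594 / (6·(-76.5)) = -22/17.

-22/17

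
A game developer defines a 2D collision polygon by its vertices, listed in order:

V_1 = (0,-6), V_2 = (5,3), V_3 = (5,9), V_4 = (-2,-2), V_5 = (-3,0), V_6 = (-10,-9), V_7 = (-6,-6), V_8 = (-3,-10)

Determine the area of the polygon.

Apply Gauss's area formula: 2A = Σ (x_i·y_{i+1} − x_{i+1}·y_i), indices taken mod 8.
Σ = (30) + (30) + (8) + (-6) + (27) + (6) + (42) + (18) = 155
Area = |Σ|/2 = 77.5.

77.5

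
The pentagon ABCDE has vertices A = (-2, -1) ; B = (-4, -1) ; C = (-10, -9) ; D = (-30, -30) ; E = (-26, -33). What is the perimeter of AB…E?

|AB| = √((-2)² + (0)²) = √4 = 2
|BC| = √((-6)² + (-8)²) = √100 = 10
|CD| = √((-20)² + (-21)²) = √841 = 29
|DE| = √((4)² + (-3)²) = √25 = 5
|EA| = √((24)² + (32)²) = √1600 = 40
Perimeter = 2 + 10 + 29 + 5 + 40 = 86.

86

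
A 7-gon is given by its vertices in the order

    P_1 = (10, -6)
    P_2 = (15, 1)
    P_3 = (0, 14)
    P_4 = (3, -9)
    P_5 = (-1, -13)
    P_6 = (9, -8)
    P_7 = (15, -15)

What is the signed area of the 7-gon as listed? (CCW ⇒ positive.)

P_1→P_2: (10)(1) − (15)(-6) = 100
P_2→P_3: (15)(14) − (0)(1) = 210
P_3→P_4: (0)(-9) − (3)(14) = -42
P_4→P_5: (3)(-13) − (-1)(-9) = -48
P_5→P_6: (-1)(-8) − (9)(-13) = 125
P_6→P_7: (9)(-15) − (15)(-8) = -15
P_7→P_1: (15)(-6) − (10)(-15) = 60
Σ = 390
Signed area = Σ/2 = 195 (positive ⇒ counter-clockwise traversal).

195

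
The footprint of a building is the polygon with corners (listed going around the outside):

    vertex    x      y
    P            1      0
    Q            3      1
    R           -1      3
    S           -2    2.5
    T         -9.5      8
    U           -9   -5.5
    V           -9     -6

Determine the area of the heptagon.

Apply Gauss's area formula: 2A = Σ (x_i·y_{i+1} − x_{i+1}·y_i), indices taken mod 7.
Cross-terms: 1, 10, 3.5, 7.75, 124.25, 4.5, 6  ⇒  Σ = 157
Area = |Σ|/2 = 78.5.

78.5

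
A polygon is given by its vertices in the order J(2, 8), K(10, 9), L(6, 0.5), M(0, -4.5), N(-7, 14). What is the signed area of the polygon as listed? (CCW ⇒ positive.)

Σ = (-62) + (-49) + (-27) + (-31.5) + (-84) = -253.5
Signed area = Σ/2 = -126.75 (negative ⇒ clockwise traversal).

-126.75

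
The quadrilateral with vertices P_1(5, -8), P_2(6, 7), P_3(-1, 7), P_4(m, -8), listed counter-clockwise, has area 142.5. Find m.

The doubled signed area Σ (x_i y_{i+1} − x_{i+1} y_i) is linear in m.
With m=0 it equals 180; the coefficient of m is -15 (from the two edges through P_4).
So -15·m + 180 = 2·142.5 = 285 ⇒ m = -7.

-7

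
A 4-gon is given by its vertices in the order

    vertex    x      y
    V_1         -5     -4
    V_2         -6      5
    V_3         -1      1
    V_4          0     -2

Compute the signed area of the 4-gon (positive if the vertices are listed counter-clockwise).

Apply the shoelace (surveyor's) formula: 2A = Σ (x_i·y_{i+1} − x_{i+1}·y_i), indices taken mod 4.
Σ = (-49) + (-1) + (2) + (-10) = -58
Signed area = Σ/2 = -29 (negative ⇒ clockwise traversal).

-29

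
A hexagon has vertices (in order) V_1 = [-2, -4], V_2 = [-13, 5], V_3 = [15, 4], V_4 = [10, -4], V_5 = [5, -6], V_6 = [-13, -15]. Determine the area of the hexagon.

230

V_1→V_2: (-2)(5) − (-13)(-4) = -62
V_2→V_3: (-13)(4) − (15)(5) = -127
V_3→V_4: (15)(-4) − (10)(4) = -100
V_4→V_5: (10)(-6) − (5)(-4) = -40
V_5→V_6: (5)(-15) − (-13)(-6) = -153
V_6→V_1: (-13)(-4) − (-2)(-15) = 22
Σ = -460
Area = |Σ|/2 = 230.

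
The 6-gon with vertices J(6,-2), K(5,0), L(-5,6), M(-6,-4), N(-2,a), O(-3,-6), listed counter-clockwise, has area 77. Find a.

Write out the shoelace sum; only the two edges meeting at N involve a:
2·Area = [((-6)·a − (-2)·(-4)) + ((-2)·(-6) − (-3)·a)] + 138
       = -3·a + 142 = 154
⇒ a = -4.

-4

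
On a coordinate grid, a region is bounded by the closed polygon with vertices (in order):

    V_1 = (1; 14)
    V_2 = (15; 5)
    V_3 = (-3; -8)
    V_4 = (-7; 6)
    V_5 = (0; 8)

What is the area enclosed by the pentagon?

Cross-terms: -205, -105, -74, -56, -8  ⇒  Σ = -448
Area = |Σ|/2 = 224.

224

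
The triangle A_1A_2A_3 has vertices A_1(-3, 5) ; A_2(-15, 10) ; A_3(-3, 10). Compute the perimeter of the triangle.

30

|A_1A_2| = √((-12)² + (5)²) = √169 = 13
|A_2A_3| = √((12)² + (0)²) = √144 = 12
|A_3A_1| = √((0)² + (-5)²) = √25 = 5
Perimeter = 13 + 12 + 5 = 30.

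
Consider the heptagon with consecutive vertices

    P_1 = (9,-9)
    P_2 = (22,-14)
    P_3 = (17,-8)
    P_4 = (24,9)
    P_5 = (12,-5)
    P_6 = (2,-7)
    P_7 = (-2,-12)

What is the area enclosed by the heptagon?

Apply Gauss's area formula: 2A = Σ (x_i·y_{i+1} − x_{i+1}·y_i), indices taken mod 7.
P_1→P_2: (9)(-14) − (22)(-9) = 72
P_2→P_3: (22)(-8) − (17)(-14) = 62
P_3→P_4: (17)(9) − (24)(-8) = 345
P_4→P_5: (24)(-5) − (12)(9) = -228
P_5→P_6: (12)(-7) − (2)(-5) = -74
P_6→P_7: (2)(-12) − (-2)(-7) = -38
P_7→P_1: (-2)(-9) − (9)(-12) = 126
Σ = 265
Area = |Σ|/2 = 132.5.

132.5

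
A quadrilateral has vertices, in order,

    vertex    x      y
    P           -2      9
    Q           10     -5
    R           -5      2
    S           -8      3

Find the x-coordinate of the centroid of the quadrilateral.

Apply the shoelace formula. First the cross-terms c_i = x_i·y_{i+1} − x_{i+1}·y_i:
  -80, -5, 1, -66  ⇒  2A = -150, A = -75.
Then Σ (x_i + x_{i+1})·c_i = -18, so x̄ = -18 / (6·(-75)) = 0.04.

0.04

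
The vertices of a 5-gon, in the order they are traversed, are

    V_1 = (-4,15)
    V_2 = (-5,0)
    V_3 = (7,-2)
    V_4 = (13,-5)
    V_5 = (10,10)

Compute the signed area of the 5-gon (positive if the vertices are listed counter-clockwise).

Apply the shoelace (surveyor's) formula: 2A = Σ (x_i·y_{i+1} − x_{i+1}·y_i), indices taken mod 5.
V_1→V_2: (-4)(0) − (-5)(15) = 75
V_2→V_3: (-5)(-2) − (7)(0) = 10
V_3→V_4: (7)(-5) − (13)(-2) = -9
V_4→V_5: (13)(10) − (10)(-5) = 180
V_5→V_1: (10)(15) − (-4)(10) = 190
Σ = 446
Signed area = Σ/2 = 223 (positive ⇒ counter-clockwise traversal).

223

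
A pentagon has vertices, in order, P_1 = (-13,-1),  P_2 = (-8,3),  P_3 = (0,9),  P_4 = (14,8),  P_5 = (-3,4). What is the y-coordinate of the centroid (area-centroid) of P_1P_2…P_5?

395/66

Apply the shoelace formula. First the cross-terms c_i = x_i·y_{i+1} − x_{i+1}·y_i:
  -47, -72, -126, 80, 55  ⇒  2A = -110, A = -55.
Then Σ (y_i + y_{i+1})·c_i = -1975, so ȳ = -1975 / (6·(-55)) = 395/66.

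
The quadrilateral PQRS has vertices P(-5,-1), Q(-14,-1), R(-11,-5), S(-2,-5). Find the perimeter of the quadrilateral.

28

|PQ| = √((-9)² + (0)²) = √81 = 9
|QR| = √((3)² + (-4)²) = √25 = 5
|RS| = √((9)² + (0)²) = √81 = 9
|SP| = √((-3)² + (4)²) = √25 = 5
Perimeter = 9 + 5 + 9 + 5 = 28.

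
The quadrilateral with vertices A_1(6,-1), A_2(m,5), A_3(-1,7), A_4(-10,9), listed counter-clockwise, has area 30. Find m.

1

Write out the shoelace sum; only the two edges meeting at A_2 involve m:
2·Area = [(6·5 − m·(-1)) + (m·7 − (-1)·5)] + 17
       = 8·m + 52 = 60
⇒ m = 1.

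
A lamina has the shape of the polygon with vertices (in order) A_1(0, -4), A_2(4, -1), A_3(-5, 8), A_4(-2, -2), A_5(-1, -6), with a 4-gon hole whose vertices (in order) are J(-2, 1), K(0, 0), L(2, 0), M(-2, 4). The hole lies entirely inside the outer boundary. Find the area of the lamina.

34.5

Outer boundary:
Apply Gauss's area formula: 2A = Σ (x_i·y_{i+1} − x_{i+1}·y_i), indices taken mod 5.
A_1→A_2: (0)(-1) − (4)(-4) = 16
A_2→A_3: (4)(8) − (-5)(-1) = 27
A_3→A_4: (-5)(-2) − (-2)(8) = 26
A_4→A_5: (-2)(-6) − (-1)(-2) = 10
A_5→A_1: (-1)(-4) − (0)(-6) = 4
Σ = 83
Area = |Σ|/2 = 41.5.
Hole:
Σ = (0) + (0) + (8) + (6) = 14
Area = |Σ|/2 = 7.
Net area = 41.5 − 7 = 34.5.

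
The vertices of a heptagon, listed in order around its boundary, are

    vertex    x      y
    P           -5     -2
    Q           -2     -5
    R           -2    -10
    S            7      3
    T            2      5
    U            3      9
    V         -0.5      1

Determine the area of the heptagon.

70.25

Apply the shoelace (surveyor's) formula: 2A = Σ (x_i·y_{i+1} − x_{i+1}·y_i), indices taken mod 7.
Cross-terms: 21, 10, 64, 29, 3, 7.5, 6  ⇒  Σ = 140.5
Area = |Σ|/2 = 70.25.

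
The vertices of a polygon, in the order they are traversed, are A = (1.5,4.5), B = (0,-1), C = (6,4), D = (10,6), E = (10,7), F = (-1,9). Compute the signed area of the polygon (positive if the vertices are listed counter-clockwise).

44.75

Apply Gauss's area formula: 2A = Σ (x_i·y_{i+1} − x_{i+1}·y_i), indices taken mod 6.
A→B: (1.5)(-1) − (0)(4.5) = -1.5
B→C: (0)(4) − (6)(-1) = 6
C→D: (6)(6) − (10)(4) = -4
D→E: (10)(7) − (10)(6) = 10
E→F: (10)(9) − (-1)(7) = 97
F→A: (-1)(4.5) − (1.5)(9) = -18
Σ = 89.5
Signed area = Σ/2 = 44.75 (positive ⇒ counter-clockwise traversal).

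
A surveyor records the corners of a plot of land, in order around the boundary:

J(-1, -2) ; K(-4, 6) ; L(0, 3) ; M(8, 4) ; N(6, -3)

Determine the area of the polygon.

56.5

Apply the shoelace formula: 2A = Σ (x_i·y_{i+1} − x_{i+1}·y_i), indices taken mod 5.
Σ = (-14) + (-12) + (-24) + (-48) + (-15) = -113
Area = |Σ|/2 = 56.5.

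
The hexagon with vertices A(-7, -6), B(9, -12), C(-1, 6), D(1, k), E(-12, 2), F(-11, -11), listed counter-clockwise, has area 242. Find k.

The doubled signed area Σ (x_i y_{i+1} − x_{i+1} y_i) is linear in k.
With k=0 it equals 319; the coefficient of k is 11 (from the two edges through D).
So 11·k + 319 = 2·242 = 484 ⇒ k = 15.

15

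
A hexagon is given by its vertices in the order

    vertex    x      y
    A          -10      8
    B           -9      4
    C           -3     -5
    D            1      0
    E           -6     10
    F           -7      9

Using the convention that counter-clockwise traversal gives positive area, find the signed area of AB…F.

Apply Gauss's area formula: 2A = Σ (x_i·y_{i+1} − x_{i+1}·y_i), indices taken mod 6.
Cross-terms: 32, 57, 5, 10, 16, 34  ⇒  Σ = 154
Signed area = Σ/2 = 77 (positive ⇒ counter-clockwise traversal).

77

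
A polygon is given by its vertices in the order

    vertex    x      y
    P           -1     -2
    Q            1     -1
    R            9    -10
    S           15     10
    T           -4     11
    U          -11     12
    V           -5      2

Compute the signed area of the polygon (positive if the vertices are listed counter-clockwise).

P→Q: (-1)(-1) − (1)(-2) = 3
Q→R: (1)(-10) − (9)(-1) = -1
R→S: (9)(10) − (15)(-10) = 240
S→T: (15)(11) − (-4)(10) = 205
T→U: (-4)(12) − (-11)(11) = 73
U→V: (-11)(2) − (-5)(12) = 38
V→P: (-5)(-2) − (-1)(2) = 12
Σ = 570
Signed area = Σ/2 = 285 (positive ⇒ counter-clockwise traversal).

285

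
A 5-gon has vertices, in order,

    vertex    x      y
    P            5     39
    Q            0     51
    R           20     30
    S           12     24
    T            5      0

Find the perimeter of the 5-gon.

116

|PQ| = √((-5)² + (12)²) = √169 = 13
|QR| = √((20)² + (-21)²) = √841 = 29
|RS| = √((-8)² + (-6)²) = √100 = 10
|ST| = √((-7)² + (-24)²) = √625 = 25
|TP| = √((0)² + (39)²) = √1521 = 39
Perimeter = 13 + 29 + 10 + 25 + 39 = 116.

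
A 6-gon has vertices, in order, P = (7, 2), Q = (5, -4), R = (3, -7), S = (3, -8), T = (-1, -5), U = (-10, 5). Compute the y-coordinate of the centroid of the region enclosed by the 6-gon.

-96/197

Apply Gauss's area formula. First the cross-terms c_i = x_i·y_{i+1} − x_{i+1}·y_i:
  -38, -23, -3, -23, -55, -55  ⇒  2A = -197, A = -98.5.
Then Σ (y_i + y_{i+1})·c_i = 288, so ȳ = 288 / (6·(-98.5)) = -96/197.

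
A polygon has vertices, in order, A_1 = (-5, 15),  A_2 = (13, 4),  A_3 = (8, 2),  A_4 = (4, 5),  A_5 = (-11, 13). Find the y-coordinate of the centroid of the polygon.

Apply the shoelace formula. First the cross-terms c_i = x_i·y_{i+1} − x_{i+1}·y_i:
  -215, -6, 32, 107, -100  ⇒  2A = -182, A = -91.
Then Σ (y_i + y_{i+1})·c_i = -4771, so ȳ = -4771 / (6·(-91)) = 367/42.

367/42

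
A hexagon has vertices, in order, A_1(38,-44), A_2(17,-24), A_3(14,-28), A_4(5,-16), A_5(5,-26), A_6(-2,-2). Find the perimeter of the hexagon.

142

|A_1A_2| = √((-21)² + (20)²) = √841 = 29
|A_2A_3| = √((-3)² + (-4)²) = √25 = 5
|A_3A_4| = √((-9)² + (12)²) = √225 = 15
|A_4A_5| = √((0)² + (-10)²) = √100 = 10
|A_5A_6| = √((-7)² + (24)²) = √625 = 25
|A_6A_1| = √((40)² + (-42)²) = √3364 = 58
Perimeter = 29 + 5 + 15 + 10 + 25 + 58 = 142.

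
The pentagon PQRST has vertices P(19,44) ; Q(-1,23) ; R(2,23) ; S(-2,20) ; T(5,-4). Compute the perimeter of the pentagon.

112

|PQ| = √((-20)² + (-21)²) = √841 = 29
|QR| = √((3)² + (0)²) = √9 = 3
|RS| = √((-4)² + (-3)²) = √25 = 5
|ST| = √((7)² + (-24)²) = √625 = 25
|TP| = √((14)² + (48)²) = √2500 = 50
Perimeter = 29 + 3 + 5 + 25 + 50 = 112.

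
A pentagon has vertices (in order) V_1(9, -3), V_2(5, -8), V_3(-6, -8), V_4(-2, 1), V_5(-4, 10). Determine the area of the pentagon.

Σ = (-57) + (-88) + (-22) + (-16) + (-78) = -261
Area = |Σ|/2 = 130.5.

130.5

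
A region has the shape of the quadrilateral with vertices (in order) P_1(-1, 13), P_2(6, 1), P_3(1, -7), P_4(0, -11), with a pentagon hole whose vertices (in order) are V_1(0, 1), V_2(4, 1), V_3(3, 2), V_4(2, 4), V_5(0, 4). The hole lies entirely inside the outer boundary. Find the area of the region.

Outer boundary:
Σ = (-79) + (-43) + (-11) + (-11) = -144
Area = |Σ|/2 = 72.
Hole:
Cross-terms: -4, 5, 8, 8, 0  ⇒  Σ = 17
Area = |Σ|/2 = 8.5.
Net area = 72 − 8.5 = 63.5.

63.5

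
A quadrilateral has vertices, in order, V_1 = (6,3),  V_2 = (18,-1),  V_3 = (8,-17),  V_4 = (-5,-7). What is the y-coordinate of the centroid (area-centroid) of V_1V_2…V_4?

Apply the shoelace (surveyor's) formula. First the cross-terms c_i = x_i·y_{i+1} − x_{i+1}·y_i:
  -60, -298, -141, 27  ⇒  2A = -472, A = -236.
Then Σ (y_i + y_{i+1})·c_i = 8520, so ȳ = 8520 / (6·(-236)) = -355/59.

-355/59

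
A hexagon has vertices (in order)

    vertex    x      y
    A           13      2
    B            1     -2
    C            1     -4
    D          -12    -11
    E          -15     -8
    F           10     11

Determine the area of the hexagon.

Cross-terms: -28, -2, -59, -69, -85, -123  ⇒  Σ = -366
Area = |Σ|/2 = 183.

183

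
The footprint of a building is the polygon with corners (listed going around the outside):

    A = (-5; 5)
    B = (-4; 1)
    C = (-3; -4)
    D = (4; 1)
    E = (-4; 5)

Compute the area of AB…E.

38

A→B: (-5)(1) − (-4)(5) = 15
B→C: (-4)(-4) − (-3)(1) = 19
C→D: (-3)(1) − (4)(-4) = 13
D→E: (4)(5) − (-4)(1) = 24
E→A: (-4)(5) − (-5)(5) = 5
Σ = 76
Area = |Σ|/2 = 38.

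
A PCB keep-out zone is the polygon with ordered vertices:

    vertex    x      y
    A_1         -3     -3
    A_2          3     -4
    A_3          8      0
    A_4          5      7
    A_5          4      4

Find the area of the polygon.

50.5

Apply the shoelace formula: 2A = Σ (x_i·y_{i+1} − x_{i+1}·y_i), indices taken mod 5.
Σ = (21) + (32) + (56) + (-8) + (0) = 101
Area = |Σ|/2 = 50.5.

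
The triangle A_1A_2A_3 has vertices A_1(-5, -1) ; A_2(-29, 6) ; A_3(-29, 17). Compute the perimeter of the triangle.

|A_1A_2| = √((-24)² + (7)²) = √625 = 25
|A_2A_3| = √((0)² + (11)²) = √121 = 11
|A_3A_1| = √((24)² + (-18)²) = √900 = 30
Perimeter = 25 + 11 + 30 = 66.

66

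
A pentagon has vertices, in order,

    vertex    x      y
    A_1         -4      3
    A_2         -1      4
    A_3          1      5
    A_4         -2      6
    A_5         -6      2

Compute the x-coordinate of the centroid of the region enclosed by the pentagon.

-107/48

Apply Gauss's area formula. First the cross-terms c_i = x_i·y_{i+1} − x_{i+1}·y_i:
  -13, -9, 16, 32, -10  ⇒  2A = 16, A = 8.
Then Σ (x_i + x_{i+1})·c_i = -107, so x̄ = -107 / (6·8) = -107/48.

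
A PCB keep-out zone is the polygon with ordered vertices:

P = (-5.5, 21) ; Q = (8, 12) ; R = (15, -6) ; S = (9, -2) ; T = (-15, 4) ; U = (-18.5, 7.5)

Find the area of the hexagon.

Apply the surveyor's formula: 2A = Σ (x_i·y_{i+1} − x_{i+1}·y_i), indices taken mod 6.
Cross-terms: -234, -228, 24, 6, -38.5, -347.25  ⇒  Σ = -817.75
Area = |Σ|/2 = 408.875.

408.875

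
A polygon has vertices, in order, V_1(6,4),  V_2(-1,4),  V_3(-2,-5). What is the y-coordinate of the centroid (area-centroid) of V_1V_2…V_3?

1

Apply Gauss's area formula. First the cross-terms c_i = x_i·y_{i+1} − x_{i+1}·y_i:
  28, 13, 22  ⇒  2A = 63, A = 31.5.
Then Σ (y_i + y_{i+1})·c_i = 189, so ȳ = 189 / (6·31.5) = 1.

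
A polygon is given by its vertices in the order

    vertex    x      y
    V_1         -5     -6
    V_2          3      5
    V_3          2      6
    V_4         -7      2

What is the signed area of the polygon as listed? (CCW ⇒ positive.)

49.5

Σ = (-7) + (8) + (46) + (52) = 99
Signed area = Σ/2 = 49.5 (positive ⇒ counter-clockwise traversal).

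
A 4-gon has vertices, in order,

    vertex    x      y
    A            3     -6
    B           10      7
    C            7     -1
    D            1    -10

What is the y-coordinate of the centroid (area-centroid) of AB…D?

-34/23

Apply the surveyor's formula. First the cross-terms c_i = x_i·y_{i+1} − x_{i+1}·y_i:
  81, -59, -69, 24  ⇒  2A = -23, A = -11.5.
Then Σ (y_i + y_{i+1})·c_i = 102, so ȳ = 102 / (6·(-11.5)) = -34/23.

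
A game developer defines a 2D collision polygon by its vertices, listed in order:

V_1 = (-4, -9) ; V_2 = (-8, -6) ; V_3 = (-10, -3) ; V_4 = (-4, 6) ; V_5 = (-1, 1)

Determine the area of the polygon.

Apply Gauss's area formula: 2A = Σ (x_i·y_{i+1} − x_{i+1}·y_i), indices taken mod 5.
Σ = (-48) + (-36) + (-72) + (2) + (13) = -141
Area = |Σ|/2 = 70.5.

70.5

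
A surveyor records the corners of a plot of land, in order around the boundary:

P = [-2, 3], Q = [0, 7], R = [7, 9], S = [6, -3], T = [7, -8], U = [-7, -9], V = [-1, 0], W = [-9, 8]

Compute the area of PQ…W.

156

Σ = (-14) + (-49) + (-75) + (-27) + (-119) + (-9) + (-8) + (-11) = -312
Area = |Σ|/2 = 156.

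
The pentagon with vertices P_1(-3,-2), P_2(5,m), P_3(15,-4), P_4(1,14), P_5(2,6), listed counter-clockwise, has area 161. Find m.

The doubled signed area Σ (x_i y_{i+1} − x_{i+1} y_i) is linear in m.
With m=0 it equals 196; the coefficient of m is -18 (from the two edges through P_2).
So -18·m + 196 = 2·161 = 322 ⇒ m = -7.

-7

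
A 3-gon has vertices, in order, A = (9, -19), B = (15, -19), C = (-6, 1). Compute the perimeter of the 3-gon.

|AB| = √((6)² + (0)²) = √36 = 6
|BC| = √((-21)² + (20)²) = √841 = 29
|CA| = √((15)² + (-20)²) = √625 = 25
Perimeter = 6 + 29 + 25 = 60.

60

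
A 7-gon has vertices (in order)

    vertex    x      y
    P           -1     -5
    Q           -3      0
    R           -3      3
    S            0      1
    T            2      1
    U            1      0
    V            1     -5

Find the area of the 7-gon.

Apply Gauss's area formula: 2A = Σ (x_i·y_{i+1} − x_{i+1}·y_i), indices taken mod 7.
Cross-terms: -15, -9, -3, -2, -1, -5, -10  ⇒  Σ = -45
Area = |Σ|/2 = 22.5.

22.5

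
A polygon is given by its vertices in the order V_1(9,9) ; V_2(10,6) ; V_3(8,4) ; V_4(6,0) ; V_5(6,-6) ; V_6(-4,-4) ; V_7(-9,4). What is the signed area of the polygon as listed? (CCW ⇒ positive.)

-160.5

Apply the surveyor's formula: 2A = Σ (x_i·y_{i+1} − x_{i+1}·y_i), indices taken mod 7.
Σ = (-36) + (-8) + (-24) + (-36) + (-48) + (-52) + (-117) = -321
Signed area = Σ/2 = -160.5 (negative ⇒ clockwise traversal).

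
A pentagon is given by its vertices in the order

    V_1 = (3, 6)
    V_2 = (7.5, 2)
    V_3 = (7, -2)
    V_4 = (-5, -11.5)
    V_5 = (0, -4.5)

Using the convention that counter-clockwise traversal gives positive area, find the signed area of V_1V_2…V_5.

Apply the surveyor's formula: 2A = Σ (x_i·y_{i+1} − x_{i+1}·y_i), indices taken mod 5.
Σ = (-39) + (-29) + (-90.5) + (22.5) + (13.5) = -122.5
Signed area = Σ/2 = -61.25 (negative ⇒ clockwise traversal).

-61.25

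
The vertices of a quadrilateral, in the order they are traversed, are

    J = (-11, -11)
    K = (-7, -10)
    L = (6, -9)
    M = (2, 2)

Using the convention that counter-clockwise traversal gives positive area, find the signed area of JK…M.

93

Apply Gauss's area formula: 2A = Σ (x_i·y_{i+1} − x_{i+1}·y_i), indices taken mod 4.
Σ = (33) + (123) + (30) + (0) = 186
Signed area = Σ/2 = 93 (positive ⇒ counter-clockwise traversal).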